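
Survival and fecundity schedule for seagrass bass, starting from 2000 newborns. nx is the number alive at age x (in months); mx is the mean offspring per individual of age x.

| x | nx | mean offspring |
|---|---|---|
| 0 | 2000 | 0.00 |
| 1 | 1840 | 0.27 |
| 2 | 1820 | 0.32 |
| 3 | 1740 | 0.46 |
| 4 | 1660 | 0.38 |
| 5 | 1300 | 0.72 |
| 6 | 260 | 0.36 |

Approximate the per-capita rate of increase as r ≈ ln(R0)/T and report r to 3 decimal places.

0.171

lx = nx/n0 = nx/2000: 1, 0.92, 0.91, 0.87, 0.83, 0.65, 0.13
R0 = Σ lx·mx = 0 + 0.2484 + 0.2912 + 0.4002 + 0.3154 + 0.468 + 0.0468 = 1.77
Σ x·lx·mx = 5.9138; T = 5.9138/1.77 = 3.34113…
r ≈ ln(R0)/T = ln(1.77)/3.34113… = 0.17089… → 0.171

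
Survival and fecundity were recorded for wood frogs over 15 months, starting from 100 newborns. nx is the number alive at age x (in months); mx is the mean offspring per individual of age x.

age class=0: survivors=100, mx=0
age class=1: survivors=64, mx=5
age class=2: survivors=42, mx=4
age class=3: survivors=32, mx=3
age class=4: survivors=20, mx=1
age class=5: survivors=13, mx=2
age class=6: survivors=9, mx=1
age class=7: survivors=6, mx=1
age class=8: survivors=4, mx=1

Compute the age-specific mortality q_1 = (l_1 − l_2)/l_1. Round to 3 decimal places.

0.344

lx = nx/n0 = nx/100: 1, 0.64, 0.42, 0.32, 0.2, 0.13, 0.09, 0.06, 0.04
q_1 = (l_1 − l_2) / l_1 = (0.64 − 0.42) / 0.64
     = 0.22 / 0.64 = 0.34375 → 0.344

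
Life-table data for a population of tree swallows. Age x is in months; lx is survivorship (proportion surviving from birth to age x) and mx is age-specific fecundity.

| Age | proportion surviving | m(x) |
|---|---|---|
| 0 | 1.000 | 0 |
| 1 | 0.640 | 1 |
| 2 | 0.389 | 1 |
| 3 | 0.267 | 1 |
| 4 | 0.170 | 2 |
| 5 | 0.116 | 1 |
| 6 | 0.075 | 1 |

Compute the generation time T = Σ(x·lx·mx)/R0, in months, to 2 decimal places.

lx·mx: 0, 0.64, 0.389, 0.267, 0.34, 0.116, 0.075 → R0 = 1.827
x·lx·mx: 0, 0.64, 0.778, 0.801, 1.36, 0.58, 0.45 → Σ = 4.609
T = 4.609 / 1.827 = 2.522715… → 2.52

2.52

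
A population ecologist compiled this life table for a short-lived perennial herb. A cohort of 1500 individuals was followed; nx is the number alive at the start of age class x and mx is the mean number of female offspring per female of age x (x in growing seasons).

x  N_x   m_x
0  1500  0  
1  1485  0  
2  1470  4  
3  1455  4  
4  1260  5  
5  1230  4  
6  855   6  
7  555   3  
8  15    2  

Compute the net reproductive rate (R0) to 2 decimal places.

lx = nx/n0 = nx/1500: 1, 0.99, 0.98, 0.97, 0.84, 0.82, 0.57, 0.37, 0.01
lx·mx by age: 0, 0, 3.92, 3.88, 4.2, 3.28, 3.42, 1.11, 0.02
R0 = Σ lx·mx = 19.83 → 19.83

19.83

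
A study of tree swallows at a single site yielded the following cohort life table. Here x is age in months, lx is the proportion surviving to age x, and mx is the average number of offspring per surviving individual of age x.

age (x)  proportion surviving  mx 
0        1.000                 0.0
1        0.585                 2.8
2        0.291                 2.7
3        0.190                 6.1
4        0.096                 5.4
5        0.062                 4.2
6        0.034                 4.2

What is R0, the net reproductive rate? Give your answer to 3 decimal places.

lx·mx by age: 0, 1.638, 0.7857, 1.159, 0.5184, 0.2604, 0.1428
R0 = Σ lx·mx = 4.5043 → 4.504

4.504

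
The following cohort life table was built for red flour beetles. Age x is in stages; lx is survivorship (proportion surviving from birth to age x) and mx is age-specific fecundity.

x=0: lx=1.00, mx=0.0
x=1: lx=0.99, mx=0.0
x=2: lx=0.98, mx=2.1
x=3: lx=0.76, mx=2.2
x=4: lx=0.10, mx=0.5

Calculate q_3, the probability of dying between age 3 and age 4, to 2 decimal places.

q_3 = (l_3 − l_4) / l_3 = (0.76 − 0.1) / 0.76
     = 0.66 / 0.76 = 0.868421… → 0.87

0.87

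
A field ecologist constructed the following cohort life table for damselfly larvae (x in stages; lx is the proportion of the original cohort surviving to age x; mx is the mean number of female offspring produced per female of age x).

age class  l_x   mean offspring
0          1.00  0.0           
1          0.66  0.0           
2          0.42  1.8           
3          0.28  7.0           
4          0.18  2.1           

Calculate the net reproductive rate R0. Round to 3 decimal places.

lx·mx by age: 0, 0, 0.756, 1.96, 0.378
R0 = Σ lx·mx = 3.094 → 3.094

3.094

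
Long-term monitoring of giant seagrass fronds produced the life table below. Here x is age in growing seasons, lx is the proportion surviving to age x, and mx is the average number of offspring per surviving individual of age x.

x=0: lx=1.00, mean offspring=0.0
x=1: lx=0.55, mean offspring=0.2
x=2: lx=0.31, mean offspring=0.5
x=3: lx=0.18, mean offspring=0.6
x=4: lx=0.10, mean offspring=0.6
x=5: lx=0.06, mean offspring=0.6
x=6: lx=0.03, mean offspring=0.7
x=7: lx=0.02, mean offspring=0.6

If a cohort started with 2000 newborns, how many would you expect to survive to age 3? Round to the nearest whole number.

Expected survivors = N0 · l_3 = 2000 × 0.18 = 360 → 360

360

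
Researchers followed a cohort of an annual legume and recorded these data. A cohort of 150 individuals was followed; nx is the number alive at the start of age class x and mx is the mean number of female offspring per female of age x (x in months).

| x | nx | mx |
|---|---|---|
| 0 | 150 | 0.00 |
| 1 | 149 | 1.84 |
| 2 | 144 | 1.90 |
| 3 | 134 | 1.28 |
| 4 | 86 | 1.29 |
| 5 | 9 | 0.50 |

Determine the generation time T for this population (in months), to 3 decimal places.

lx = nx/n0 = nx/150: 1, 0.99333…, 0.96, 0.89333…, 0.57333…, 0.06
lx·mx: 0, 1.827733…, 1.824, 1.143467…, 0.7396…, 0.03 → R0 = 5.5648…
x·lx·mx: 0, 1.827733…, 3.648, 3.4304…, 2.9584…, 0.15 → Σ = 12.014533…
T = 12.014533… / 5.5648… = 2.159023… → 2.159

2.159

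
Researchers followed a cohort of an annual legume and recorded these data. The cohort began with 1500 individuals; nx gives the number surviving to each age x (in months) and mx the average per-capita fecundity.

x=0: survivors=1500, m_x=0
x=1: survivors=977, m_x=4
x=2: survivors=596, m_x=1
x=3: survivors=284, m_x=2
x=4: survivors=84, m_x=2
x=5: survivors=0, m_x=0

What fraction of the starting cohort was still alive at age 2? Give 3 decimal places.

0.397

l_2 = n_2/n_0 = 596/1500 = 0.397333… → 0.397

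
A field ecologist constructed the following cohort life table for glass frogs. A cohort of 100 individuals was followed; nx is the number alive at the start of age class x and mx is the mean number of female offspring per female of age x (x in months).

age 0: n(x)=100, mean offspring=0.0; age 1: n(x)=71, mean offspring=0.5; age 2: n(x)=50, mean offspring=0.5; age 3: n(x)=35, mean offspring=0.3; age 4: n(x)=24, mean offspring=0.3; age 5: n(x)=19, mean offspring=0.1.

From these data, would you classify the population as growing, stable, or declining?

declining

lx = nx/n0 = nx/100: 1, 0.71, 0.5, 0.35, 0.24, 0.19
R0 = Σ lx·mx = 0 + 0.355 + 0.25 + 0.105 + 0.072 + 0.019 = 0.801
R0 < 1, so the population is declining.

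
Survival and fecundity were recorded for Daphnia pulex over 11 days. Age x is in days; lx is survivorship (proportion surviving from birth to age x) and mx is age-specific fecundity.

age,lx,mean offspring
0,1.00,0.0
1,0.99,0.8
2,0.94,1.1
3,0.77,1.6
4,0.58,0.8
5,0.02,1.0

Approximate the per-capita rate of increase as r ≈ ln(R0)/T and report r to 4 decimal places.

0.5263

R0 = Σ lx·mx = 0 + 0.792 + 1.034 + 1.232 + 0.464 + 0.02 = 3.542
Σ x·lx·mx = 8.512; T = 8.512/3.542 = 2.40316…
r ≈ ln(R0)/T = ln(3.542)/2.40316… = 0.526261… → 0.5263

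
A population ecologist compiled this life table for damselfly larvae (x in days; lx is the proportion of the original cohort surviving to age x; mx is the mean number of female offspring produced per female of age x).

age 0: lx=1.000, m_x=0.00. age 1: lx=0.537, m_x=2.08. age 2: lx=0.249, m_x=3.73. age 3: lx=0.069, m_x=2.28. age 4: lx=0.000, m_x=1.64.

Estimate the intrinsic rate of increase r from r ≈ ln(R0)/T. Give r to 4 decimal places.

R0 = Σ lx·mx = 0 + 1.11696 + 0.92877 + 0.15732 + 0 = 2.20305
Σ x·lx·mx = 3.44646; T = 3.44646/2.20305 = 1.5644…
r ≈ ln(R0)/T = ln(2.20305)/1.5644… = 0.504884… → 0.5049

0.5049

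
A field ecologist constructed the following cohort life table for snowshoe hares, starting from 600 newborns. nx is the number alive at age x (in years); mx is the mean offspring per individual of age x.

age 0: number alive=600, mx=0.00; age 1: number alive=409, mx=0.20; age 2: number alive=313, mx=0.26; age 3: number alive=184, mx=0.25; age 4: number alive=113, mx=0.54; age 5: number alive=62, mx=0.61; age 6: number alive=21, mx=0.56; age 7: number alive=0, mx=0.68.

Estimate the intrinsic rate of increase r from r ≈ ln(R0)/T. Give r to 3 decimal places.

-0.227

lx = nx/n0 = nx/600: 1, 0.68167…, 0.52167…, 0.30667…, 0.18833…, 0.10333…, 0.035, 0
R0 = Σ lx·mx = 0 + 0.13633… + 0.13563… + 0.07667… + 0.1017… + 0.06303… + 0.0196 + 0 = 0.532967…
Σ x·lx·mx = 1.477167…; T = 1.477167…/0.532967… = 2.77159…
r ≈ ln(R0)/T = ln(0.532967…)/2.77159… = -0.22705… → -0.227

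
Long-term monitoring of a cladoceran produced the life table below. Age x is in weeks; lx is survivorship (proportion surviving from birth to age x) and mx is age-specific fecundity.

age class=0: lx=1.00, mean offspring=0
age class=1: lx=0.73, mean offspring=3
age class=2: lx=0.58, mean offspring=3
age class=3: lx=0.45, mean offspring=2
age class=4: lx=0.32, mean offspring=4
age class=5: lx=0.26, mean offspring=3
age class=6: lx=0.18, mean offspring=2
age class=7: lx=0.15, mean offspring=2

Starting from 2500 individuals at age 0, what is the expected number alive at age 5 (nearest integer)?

650

Expected survivors = N0 · l_5 = 2500 × 0.26 = 650 → 650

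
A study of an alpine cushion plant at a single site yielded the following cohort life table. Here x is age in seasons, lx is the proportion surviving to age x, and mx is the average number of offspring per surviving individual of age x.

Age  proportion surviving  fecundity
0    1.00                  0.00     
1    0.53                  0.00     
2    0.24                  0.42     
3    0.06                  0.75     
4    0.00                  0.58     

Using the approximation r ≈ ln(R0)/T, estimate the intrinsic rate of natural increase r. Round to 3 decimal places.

R0 = Σ lx·mx = 0 + 0 + 0.1008 + 0.045 + 0 = 0.1458
Σ x·lx·mx = 0.3366; T = 0.3366/0.1458 = 2.30864…
r ≈ ln(R0)/T = ln(0.1458)/2.30864… = -0.83405… → -0.834

-0.834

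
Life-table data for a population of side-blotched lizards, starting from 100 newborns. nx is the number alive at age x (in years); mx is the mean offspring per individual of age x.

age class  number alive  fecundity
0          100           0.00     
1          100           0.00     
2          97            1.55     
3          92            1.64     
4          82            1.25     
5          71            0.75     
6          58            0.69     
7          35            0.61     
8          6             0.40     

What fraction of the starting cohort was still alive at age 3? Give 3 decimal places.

0.920

l_3 = n_3/n_0 = 92/100 = 0.92 → 0.920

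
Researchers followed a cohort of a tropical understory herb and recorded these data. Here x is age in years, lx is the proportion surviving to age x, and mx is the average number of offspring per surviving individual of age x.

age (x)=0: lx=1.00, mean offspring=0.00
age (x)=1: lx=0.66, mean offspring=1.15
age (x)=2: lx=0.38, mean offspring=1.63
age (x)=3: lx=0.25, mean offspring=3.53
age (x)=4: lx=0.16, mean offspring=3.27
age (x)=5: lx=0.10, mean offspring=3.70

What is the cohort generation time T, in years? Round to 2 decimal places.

lx·mx: 0, 0.759, 0.6194, 0.8825, 0.5232, 0.37 → R0 = 3.1541
x·lx·mx: 0, 0.759, 1.2388, 2.6475, 2.0928, 1.85 → Σ = 8.5881
T = 8.5881 / 3.1541 = 2.722837… → 2.72

2.72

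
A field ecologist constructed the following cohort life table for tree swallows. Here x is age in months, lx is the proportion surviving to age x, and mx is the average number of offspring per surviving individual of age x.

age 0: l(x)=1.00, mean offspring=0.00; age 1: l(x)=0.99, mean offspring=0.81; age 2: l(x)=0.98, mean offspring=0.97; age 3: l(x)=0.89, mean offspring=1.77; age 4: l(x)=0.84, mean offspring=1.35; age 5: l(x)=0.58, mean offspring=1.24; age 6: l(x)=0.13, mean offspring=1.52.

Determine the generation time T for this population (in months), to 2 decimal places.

lx·mx: 0, 0.8019, 0.9506, 1.5753, 1.134, 0.7192, 0.1976 → R0 = 5.3786
x·lx·mx: 0, 0.8019, 1.9012, 4.7259, 4.536, 3.596, 1.1856 → Σ = 16.7466
T = 16.7466 / 5.3786 = 3.113561… → 3.11

3.11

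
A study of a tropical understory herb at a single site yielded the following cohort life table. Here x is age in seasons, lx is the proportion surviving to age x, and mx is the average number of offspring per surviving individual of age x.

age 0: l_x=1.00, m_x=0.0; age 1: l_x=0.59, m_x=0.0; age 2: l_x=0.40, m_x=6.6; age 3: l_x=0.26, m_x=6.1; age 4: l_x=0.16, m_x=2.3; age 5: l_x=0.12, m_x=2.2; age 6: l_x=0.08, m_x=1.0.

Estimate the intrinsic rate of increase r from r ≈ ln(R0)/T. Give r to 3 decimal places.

0.592

R0 = Σ lx·mx = 0 + 0 + 2.64 + 1.586 + 0.368 + 0.264 + 0.08 = 4.938
Σ x·lx·mx = 13.31; T = 13.31/4.938 = 2.69542…
r ≈ ln(R0)/T = ln(4.938)/2.69542… = 0.59247… → 0.592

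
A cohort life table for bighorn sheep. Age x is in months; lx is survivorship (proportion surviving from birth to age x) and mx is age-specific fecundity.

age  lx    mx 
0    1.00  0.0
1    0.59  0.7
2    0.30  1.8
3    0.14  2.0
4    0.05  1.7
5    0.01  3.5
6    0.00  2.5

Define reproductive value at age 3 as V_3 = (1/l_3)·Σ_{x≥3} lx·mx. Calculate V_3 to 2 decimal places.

lx·mx for x ≥ 3: 0.28, 0.085, 0.035, 0 → sum = 0.4
V_3 = 0.4 / l_3 = 0.4 / 0.14 = 2.857143… → 2.86

2.86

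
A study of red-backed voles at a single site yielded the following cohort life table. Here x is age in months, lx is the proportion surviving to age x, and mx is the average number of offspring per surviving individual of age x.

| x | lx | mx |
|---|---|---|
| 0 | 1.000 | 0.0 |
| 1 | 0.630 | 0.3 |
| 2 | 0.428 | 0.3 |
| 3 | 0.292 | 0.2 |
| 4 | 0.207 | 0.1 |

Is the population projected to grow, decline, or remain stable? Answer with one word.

R0 = Σ lx·mx = 0 + 0.189 + 0.1284 + 0.0584 + 0.0207 = 0.3965
R0 < 1, so the population is declining.

declining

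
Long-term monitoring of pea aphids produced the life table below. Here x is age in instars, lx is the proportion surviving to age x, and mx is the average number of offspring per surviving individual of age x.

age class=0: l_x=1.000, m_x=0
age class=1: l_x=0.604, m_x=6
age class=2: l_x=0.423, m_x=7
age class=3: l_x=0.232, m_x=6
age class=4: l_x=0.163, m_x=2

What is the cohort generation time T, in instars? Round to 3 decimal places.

1.810

lx·mx: 0, 3.624, 2.961, 1.392, 0.326 → R0 = 8.303
x·lx·mx: 0, 3.624, 5.922, 4.176, 1.304 → Σ = 15.026
T = 15.026 / 8.303 = 1.809707… → 1.810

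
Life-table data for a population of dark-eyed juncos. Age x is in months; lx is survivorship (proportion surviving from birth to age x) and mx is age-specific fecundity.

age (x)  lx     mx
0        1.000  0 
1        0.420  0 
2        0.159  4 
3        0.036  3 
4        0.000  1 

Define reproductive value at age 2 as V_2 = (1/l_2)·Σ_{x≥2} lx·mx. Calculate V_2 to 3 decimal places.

lx·mx for x ≥ 2: 0.636, 0.108, 0 → sum = 0.744
V_2 = 0.744 / l_2 = 0.744 / 0.159 = 4.679245… → 4.679

4.679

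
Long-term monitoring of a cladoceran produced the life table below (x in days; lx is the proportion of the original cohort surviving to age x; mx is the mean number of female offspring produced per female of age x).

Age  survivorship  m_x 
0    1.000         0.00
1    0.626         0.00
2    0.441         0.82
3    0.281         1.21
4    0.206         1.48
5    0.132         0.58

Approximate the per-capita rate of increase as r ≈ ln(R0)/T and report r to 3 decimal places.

R0 = Σ lx·mx = 0 + 0 + 0.36162 + 0.34001 + 0.30488 + 0.07656 = 1.08307
Σ x·lx·mx = 3.34559; T = 3.34559/1.08307 = 3.08899…
r ≈ ln(R0)/T = ln(1.08307)/3.08899… = 0.02583… → 0.026

0.026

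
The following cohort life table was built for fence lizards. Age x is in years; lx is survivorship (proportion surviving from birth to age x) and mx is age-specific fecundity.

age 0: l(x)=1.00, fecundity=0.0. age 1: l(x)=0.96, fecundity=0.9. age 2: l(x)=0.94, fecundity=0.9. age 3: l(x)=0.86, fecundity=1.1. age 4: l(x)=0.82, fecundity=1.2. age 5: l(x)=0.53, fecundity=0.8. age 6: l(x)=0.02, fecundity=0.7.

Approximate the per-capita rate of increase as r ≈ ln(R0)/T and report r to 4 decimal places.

R0 = Σ lx·mx = 0 + 0.864 + 0.846 + 0.946 + 0.984 + 0.424 + 0.014 = 4.078
Σ x·lx·mx = 11.534; T = 11.534/4.078 = 2.82835…
r ≈ ln(R0)/T = ln(4.078)/2.82835… = 0.496971… → 0.4970

0.4970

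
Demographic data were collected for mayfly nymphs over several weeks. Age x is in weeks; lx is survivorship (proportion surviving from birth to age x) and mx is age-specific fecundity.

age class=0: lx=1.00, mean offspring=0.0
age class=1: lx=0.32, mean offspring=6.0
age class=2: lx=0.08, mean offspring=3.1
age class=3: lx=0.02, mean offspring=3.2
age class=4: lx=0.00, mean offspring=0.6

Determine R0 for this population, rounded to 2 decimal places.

lx·mx by age: 0, 1.92, 0.248, 0.064, 0
R0 = Σ lx·mx = 2.232 → 2.23

2.23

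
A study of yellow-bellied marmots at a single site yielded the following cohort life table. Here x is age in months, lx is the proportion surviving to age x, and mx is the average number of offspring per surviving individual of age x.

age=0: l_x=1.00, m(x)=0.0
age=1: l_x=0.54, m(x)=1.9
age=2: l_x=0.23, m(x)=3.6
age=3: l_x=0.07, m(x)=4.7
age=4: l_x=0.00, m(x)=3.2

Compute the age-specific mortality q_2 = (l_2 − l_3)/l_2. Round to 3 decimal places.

0.696

q_2 = (l_2 − l_3) / l_2 = (0.23 − 0.07) / 0.23
     = 0.16 / 0.23 = 0.695652… → 0.696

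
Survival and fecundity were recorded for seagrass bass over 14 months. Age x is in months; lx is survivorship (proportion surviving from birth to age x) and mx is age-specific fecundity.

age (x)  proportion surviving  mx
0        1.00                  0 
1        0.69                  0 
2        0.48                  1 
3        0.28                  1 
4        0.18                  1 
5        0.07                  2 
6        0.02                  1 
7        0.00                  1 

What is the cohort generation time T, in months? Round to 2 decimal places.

3.04

lx·mx: 0, 0, 0.48, 0.28, 0.18, 0.14, 0.02, 0 → R0 = 1.1
x·lx·mx: 0, 0, 0.96, 0.84, 0.72, 0.7, 0.12, 0 → Σ = 3.34
T = 3.34 / 1.1 = 3.036364… → 3.04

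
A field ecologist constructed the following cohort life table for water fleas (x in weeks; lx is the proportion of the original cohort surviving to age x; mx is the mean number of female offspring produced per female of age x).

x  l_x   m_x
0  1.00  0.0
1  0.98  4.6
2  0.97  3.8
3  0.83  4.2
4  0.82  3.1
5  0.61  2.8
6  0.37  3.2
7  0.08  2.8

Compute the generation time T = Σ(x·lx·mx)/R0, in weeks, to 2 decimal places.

2.87

lx·mx: 0, 4.508, 3.686, 3.486, 2.542, 1.708, 1.184, 0.224 → R0 = 17.338
x·lx·mx: 0, 4.508, 7.372, 10.458, 10.168, 8.54, 7.104, 1.568 → Σ = 49.718
T = 49.718 / 17.338 = 2.867574… → 2.87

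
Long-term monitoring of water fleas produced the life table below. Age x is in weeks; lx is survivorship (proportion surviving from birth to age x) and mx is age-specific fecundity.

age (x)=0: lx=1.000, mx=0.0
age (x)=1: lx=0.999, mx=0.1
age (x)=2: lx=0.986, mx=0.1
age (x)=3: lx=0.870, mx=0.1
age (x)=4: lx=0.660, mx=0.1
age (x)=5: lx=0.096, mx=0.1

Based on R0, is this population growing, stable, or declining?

declining

R0 = Σ lx·mx = 0 + 0.0999 + 0.0986 + 0.087 + 0.066 + 0.0096 = 0.3611
R0 < 1, so the population is declining.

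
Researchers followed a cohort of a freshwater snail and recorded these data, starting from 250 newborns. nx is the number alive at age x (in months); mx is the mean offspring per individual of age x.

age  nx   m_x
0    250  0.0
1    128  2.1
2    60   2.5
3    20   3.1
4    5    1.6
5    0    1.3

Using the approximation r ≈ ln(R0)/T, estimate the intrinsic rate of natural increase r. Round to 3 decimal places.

0.417

lx = nx/n0 = nx/250: 1, 0.512, 0.24, 0.08, 0.02, 0
R0 = Σ lx·mx = 0 + 1.0752 + 0.6 + 0.248 + 0.032 + 0 = 1.9552
Σ x·lx·mx = 3.1472; T = 3.1472/1.9552 = 1.60966…
r ≈ ln(R0)/T = ln(1.9552)/1.60966… = 0.41654… → 0.417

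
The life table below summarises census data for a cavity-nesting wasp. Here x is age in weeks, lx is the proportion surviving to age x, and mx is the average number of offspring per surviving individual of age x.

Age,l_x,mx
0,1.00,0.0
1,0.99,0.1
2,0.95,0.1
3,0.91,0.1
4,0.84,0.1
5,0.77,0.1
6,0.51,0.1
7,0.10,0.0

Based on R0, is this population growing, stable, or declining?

declining

R0 = Σ lx·mx = 0 + 0.099 + 0.095 + 0.091 + 0.084 + 0.077 + 0.051 + 0 = 0.497
R0 < 1, so the population is declining.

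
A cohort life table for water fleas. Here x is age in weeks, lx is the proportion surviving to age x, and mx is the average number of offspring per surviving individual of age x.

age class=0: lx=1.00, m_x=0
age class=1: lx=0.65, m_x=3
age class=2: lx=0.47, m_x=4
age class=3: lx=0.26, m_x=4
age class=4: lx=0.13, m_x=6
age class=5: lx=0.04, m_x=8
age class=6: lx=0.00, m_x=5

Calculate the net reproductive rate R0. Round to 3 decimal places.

lx·mx by age: 0, 1.95, 1.88, 1.04, 0.78, 0.32, 0
R0 = Σ lx·mx = 5.97 → 5.970

5.970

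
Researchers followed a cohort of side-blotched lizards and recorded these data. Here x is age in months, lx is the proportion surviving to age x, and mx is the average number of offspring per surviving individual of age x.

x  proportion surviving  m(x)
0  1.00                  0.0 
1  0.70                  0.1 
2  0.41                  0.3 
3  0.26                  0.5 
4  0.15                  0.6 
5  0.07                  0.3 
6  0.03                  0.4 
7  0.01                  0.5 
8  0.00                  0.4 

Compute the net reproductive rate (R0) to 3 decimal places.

lx·mx by age: 0, 0.07, 0.123, 0.13, 0.09, 0.021, 0.012, 0.005, 0
R0 = Σ lx·mx = 0.451 → 0.451

0.451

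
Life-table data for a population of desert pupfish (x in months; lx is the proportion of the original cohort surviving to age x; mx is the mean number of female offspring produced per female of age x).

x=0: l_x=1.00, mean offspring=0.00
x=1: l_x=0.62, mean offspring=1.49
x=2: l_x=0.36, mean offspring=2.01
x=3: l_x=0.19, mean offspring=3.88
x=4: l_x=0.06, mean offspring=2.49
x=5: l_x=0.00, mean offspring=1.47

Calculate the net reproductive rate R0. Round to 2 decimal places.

lx·mx by age: 0, 0.9238, 0.7236, 0.7372, 0.1494, 0
R0 = Σ lx·mx = 2.534 → 2.53

2.53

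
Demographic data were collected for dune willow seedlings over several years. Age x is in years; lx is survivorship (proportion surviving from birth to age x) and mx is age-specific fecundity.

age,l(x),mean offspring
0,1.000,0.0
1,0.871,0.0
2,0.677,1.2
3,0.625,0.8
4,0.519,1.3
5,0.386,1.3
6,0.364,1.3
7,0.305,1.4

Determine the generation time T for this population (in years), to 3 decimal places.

lx·mx: 0, 0, 0.8124, 0.5, 0.6747, 0.5018, 0.4732, 0.427 → R0 = 3.3891
x·lx·mx: 0, 0, 1.6248, 1.5, 2.6988, 2.509, 2.8392, 2.989 → Σ = 14.1608
T = 14.1608 / 3.3891 = 4.178336… → 4.178

4.178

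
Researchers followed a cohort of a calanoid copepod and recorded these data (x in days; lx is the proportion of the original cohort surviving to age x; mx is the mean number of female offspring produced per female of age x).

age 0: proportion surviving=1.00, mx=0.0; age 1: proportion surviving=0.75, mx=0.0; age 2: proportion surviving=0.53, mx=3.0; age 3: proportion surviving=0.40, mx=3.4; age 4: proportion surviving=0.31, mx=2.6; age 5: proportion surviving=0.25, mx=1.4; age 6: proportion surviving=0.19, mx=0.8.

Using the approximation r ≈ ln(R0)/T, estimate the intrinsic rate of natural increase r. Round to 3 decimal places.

0.469

R0 = Σ lx·mx = 0 + 0 + 1.59 + 1.36 + 0.806 + 0.35 + 0.152 = 4.258
Σ x·lx·mx = 13.146; T = 13.146/4.258 = 3.08736…
r ≈ ln(R0)/T = ln(4.258)/3.08736… = 0.46927… → 0.469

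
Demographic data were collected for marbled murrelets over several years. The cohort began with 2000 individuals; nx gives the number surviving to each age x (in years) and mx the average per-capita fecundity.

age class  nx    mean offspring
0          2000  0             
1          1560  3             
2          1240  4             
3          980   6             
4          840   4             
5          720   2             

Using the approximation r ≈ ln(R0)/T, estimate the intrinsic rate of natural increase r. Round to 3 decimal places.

0.891

lx = nx/n0 = nx/2000: 1, 0.78, 0.62, 0.49, 0.42, 0.36
R0 = Σ lx·mx = 0 + 2.34 + 2.48 + 2.94 + 1.68 + 0.72 = 10.16
Σ x·lx·mx = 26.44; T = 26.44/10.16 = 2.60236…
r ≈ ln(R0)/T = ln(10.16)/2.60236… = 0.89091… → 0.891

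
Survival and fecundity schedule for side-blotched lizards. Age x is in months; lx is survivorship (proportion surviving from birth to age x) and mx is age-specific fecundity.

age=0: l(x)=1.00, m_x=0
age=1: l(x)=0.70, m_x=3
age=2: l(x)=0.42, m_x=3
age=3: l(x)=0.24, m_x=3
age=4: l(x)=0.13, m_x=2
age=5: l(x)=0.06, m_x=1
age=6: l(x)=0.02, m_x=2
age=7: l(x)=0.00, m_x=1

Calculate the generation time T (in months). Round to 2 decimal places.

1.88

lx·mx: 0, 2.1, 1.26, 0.72, 0.26, 0.06, 0.04, 0 → R0 = 4.44
x·lx·mx: 0, 2.1, 2.52, 2.16, 1.04, 0.3, 0.24, 0 → Σ = 8.36
T = 8.36 / 4.44 = 1.882883… → 1.88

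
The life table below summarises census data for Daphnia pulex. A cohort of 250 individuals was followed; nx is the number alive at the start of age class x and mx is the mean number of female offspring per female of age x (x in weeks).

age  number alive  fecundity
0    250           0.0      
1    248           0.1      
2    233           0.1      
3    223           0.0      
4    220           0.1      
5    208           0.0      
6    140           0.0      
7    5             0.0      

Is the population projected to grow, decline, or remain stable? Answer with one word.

lx = nx/n0 = nx/250: 1, 0.992, 0.932, 0.892, 0.88, 0.832, 0.56, 0.02
R0 = Σ lx·mx = 0 + 0.0992 + 0.0932 + 0 + 0.088 + 0 + 0 + 0 = 0.2804
R0 < 1, so the population is declining.

declining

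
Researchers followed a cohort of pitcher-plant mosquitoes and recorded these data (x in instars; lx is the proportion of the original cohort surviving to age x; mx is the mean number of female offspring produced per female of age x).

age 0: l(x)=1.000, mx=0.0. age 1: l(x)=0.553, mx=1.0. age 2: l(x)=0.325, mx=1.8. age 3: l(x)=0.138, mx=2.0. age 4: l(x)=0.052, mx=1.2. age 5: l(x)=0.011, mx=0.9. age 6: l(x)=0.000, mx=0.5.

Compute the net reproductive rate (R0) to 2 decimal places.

lx·mx by age: 0, 0.553, 0.585, 0.276, 0.0624, 0.0099, 0
R0 = Σ lx·mx = 1.4863 → 1.49

1.49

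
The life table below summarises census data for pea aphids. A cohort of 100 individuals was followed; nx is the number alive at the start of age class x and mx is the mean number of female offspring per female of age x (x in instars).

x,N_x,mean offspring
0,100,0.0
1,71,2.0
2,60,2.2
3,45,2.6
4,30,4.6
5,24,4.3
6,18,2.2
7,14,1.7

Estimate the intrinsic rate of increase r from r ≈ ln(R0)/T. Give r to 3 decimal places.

0.605

lx = nx/n0 = nx/100: 1, 0.71, 0.6, 0.45, 0.3, 0.24, 0.18, 0.14
R0 = Σ lx·mx = 0 + 1.42 + 1.32 + 1.17 + 1.38 + 1.032 + 0.396 + 0.238 = 6.956
Σ x·lx·mx = 22.292; T = 22.292/6.956 = 3.20472…
r ≈ ln(R0)/T = ln(6.956)/3.20472… = 0.60523… → 0.605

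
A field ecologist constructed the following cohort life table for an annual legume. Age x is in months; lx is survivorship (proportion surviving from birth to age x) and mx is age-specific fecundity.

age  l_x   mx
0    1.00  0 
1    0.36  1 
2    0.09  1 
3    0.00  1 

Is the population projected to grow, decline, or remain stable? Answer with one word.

R0 = Σ lx·mx = 0 + 0.36 + 0.09 + 0 = 0.45
R0 < 1, so the population is declining.

declining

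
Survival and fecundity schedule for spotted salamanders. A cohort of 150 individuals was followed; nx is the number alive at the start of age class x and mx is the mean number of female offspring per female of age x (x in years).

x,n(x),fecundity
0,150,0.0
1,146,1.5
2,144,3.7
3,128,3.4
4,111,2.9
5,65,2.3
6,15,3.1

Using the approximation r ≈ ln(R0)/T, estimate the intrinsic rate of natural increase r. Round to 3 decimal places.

0.845

lx = nx/n0 = nx/150: 1, 0.97333…, 0.96, 0.85333…, 0.74, 0.43333…, 0.1
R0 = Σ lx·mx = 0 + 1.46… + 3.552 + 2.90133… + 2.146 + 0.99667… + 0.31 = 11.366…
Σ x·lx·mx = 32.695333…; T = 32.695333…/11.366… = 2.87659…
r ≈ ln(R0)/T = ln(11.366…)/2.87659… = 0.84497… → 0.845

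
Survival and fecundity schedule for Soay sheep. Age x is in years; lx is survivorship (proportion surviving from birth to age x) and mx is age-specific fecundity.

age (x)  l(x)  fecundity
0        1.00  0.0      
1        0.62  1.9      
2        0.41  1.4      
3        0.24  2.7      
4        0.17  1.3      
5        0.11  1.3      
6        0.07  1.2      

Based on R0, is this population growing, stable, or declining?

growing

R0 = Σ lx·mx = 0 + 1.178 + 0.574 + 0.648 + 0.221 + 0.143 + 0.084 = 2.848
R0 > 1, so the population is growing.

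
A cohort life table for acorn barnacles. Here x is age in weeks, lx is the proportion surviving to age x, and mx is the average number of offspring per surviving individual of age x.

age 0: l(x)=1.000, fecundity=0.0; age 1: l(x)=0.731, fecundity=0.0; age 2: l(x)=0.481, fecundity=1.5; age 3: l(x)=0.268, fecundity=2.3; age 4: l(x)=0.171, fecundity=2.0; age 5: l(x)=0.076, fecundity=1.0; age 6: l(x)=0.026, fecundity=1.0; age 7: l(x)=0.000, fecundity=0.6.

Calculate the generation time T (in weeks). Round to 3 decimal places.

lx·mx: 0, 0, 0.7215, 0.6164, 0.342, 0.076, 0.026, 0 → R0 = 1.7819
x·lx·mx: 0, 0, 1.443, 1.8492, 1.368, 0.38, 0.156, 0 → Σ = 5.1962
T = 5.1962 / 1.7819 = 2.916101… → 2.916

2.916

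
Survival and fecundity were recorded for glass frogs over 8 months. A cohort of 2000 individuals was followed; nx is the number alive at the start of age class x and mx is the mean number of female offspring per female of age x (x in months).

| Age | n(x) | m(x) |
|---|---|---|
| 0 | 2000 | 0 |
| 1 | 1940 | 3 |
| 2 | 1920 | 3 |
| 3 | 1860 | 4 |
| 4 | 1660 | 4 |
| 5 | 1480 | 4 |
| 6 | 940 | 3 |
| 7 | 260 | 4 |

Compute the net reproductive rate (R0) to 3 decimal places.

17.720

lx = nx/n0 = nx/2000: 1, 0.97, 0.96, 0.93, 0.83, 0.74, 0.47, 0.13
lx·mx by age: 0, 2.91, 2.88, 3.72, 3.32, 2.96, 1.41, 0.52
R0 = Σ lx·mx = 17.72 → 17.720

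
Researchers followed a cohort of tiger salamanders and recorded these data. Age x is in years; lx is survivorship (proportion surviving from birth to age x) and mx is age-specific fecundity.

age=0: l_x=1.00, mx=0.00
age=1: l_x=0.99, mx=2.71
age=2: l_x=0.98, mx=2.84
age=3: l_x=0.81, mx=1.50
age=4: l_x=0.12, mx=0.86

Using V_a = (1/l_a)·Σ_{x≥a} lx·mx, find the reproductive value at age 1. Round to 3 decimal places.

lx·mx for x ≥ 1: 2.6829, 2.7832, 1.215, 0.1032 → sum = 6.7843
V_1 = 6.7843 / l_1 = 6.7843 / 0.99 = 6.852828… → 6.853

6.853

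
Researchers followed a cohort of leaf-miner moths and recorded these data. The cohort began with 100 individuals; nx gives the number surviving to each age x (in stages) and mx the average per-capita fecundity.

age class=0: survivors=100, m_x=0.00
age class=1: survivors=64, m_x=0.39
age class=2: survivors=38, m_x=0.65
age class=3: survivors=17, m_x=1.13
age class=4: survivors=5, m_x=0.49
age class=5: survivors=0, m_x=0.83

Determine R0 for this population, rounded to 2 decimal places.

0.71

lx = nx/n0 = nx/100: 1, 0.64, 0.38, 0.17, 0.05, 0
lx·mx by age: 0, 0.2496, 0.247, 0.1921, 0.0245, 0
R0 = Σ lx·mx = 0.7132 → 0.71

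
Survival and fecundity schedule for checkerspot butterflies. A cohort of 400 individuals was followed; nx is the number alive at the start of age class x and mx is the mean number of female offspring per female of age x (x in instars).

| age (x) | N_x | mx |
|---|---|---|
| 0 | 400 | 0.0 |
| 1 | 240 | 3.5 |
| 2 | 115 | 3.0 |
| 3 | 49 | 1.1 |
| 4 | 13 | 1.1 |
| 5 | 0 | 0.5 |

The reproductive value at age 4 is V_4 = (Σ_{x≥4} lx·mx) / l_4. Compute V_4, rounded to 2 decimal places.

lx = nx/n0 = nx/400: 1, 0.6, 0.2875, 0.1225, 0.0325, 0
lx·mx for x ≥ 4: 0.03575, 0 → sum = 0.03575
V_4 = 0.03575 / l_4 = 0.03575 / 0.0325 = 1.1 → 1.10

1.10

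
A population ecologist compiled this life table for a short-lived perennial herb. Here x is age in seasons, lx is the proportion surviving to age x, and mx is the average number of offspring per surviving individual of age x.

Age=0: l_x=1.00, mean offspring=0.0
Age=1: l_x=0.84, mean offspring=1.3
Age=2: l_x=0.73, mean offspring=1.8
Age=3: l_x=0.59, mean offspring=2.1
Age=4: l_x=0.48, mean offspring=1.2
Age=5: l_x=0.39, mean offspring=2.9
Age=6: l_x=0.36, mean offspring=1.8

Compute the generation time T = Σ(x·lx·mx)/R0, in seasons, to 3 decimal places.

lx·mx: 0, 1.092, 1.314, 1.239, 0.576, 1.131, 0.648 → R0 = 6
x·lx·mx: 0, 1.092, 2.628, 3.717, 2.304, 5.655, 3.888 → Σ = 19.284
T = 19.284 / 6 = 3.214 → 3.214

3.214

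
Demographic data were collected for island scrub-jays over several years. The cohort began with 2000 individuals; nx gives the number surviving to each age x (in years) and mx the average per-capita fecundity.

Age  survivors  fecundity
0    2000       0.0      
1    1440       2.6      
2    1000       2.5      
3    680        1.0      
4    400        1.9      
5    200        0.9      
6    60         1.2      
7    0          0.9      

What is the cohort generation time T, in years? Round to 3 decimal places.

lx = nx/n0 = nx/2000: 1, 0.72, 0.5, 0.34, 0.2, 0.1, 0.03, 0
lx·mx: 0, 1.872, 1.25, 0.34, 0.38, 0.09, 0.036, 0 → R0 = 3.968
x·lx·mx: 0, 1.872, 2.5, 1.02, 1.52, 0.45, 0.216, 0 → Σ = 7.578
T = 7.578 / 3.968 = 1.909778… → 1.910

1.910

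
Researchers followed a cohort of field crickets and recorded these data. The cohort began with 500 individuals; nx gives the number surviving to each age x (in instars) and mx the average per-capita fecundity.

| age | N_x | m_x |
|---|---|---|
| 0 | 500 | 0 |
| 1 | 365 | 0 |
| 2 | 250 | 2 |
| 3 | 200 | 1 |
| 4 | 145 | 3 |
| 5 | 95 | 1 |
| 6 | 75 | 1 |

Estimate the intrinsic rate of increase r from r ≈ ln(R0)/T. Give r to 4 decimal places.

0.2935

lx = nx/n0 = nx/500: 1, 0.73, 0.5, 0.4, 0.29, 0.19, 0.15
R0 = Σ lx·mx = 0 + 0 + 1 + 0.4 + 0.87 + 0.19 + 0.15 = 2.61
Σ x·lx·mx = 8.53; T = 8.53/2.61 = 3.2682…
r ≈ ln(R0)/T = ln(2.61)/3.2682… = 0.293541… → 0.2935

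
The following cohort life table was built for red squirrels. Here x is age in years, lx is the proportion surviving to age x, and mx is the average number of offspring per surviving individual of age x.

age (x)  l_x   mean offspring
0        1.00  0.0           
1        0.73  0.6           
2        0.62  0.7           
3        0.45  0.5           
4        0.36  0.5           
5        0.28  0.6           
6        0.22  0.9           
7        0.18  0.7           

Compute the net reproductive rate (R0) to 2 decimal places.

lx·mx by age: 0, 0.438, 0.434, 0.225, 0.18, 0.168, 0.198, 0.126
R0 = Σ lx·mx = 1.769 → 1.77

1.77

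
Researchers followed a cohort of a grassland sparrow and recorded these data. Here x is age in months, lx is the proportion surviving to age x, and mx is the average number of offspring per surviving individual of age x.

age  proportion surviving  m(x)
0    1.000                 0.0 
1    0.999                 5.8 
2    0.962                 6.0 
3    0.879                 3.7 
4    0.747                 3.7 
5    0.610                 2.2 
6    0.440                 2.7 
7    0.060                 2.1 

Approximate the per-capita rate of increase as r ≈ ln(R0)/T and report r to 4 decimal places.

R0 = Σ lx·mx = 0 + 5.7942 + 5.772 + 3.2523 + 2.7639 + 1.342 + 1.188 + 0.126 = 20.2384
Σ x·lx·mx = 52.8707; T = 52.8707/20.2384 = 2.6124…
r ≈ ln(R0)/T = ln(20.2384)/2.6124… = 1.151274… → 1.1513

1.1513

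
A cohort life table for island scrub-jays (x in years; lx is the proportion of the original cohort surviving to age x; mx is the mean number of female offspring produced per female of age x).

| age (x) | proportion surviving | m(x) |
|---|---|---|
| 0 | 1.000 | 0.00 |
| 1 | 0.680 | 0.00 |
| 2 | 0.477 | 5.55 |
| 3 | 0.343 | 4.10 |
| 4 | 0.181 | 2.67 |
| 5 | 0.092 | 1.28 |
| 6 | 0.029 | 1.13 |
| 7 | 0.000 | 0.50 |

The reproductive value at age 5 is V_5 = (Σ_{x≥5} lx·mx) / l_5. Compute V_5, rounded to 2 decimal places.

lx·mx for x ≥ 5: 0.11776, 0.03277, 0 → sum = 0.15053
V_5 = 0.15053 / l_5 = 0.15053 / 0.092 = 1.636196… → 1.64

1.64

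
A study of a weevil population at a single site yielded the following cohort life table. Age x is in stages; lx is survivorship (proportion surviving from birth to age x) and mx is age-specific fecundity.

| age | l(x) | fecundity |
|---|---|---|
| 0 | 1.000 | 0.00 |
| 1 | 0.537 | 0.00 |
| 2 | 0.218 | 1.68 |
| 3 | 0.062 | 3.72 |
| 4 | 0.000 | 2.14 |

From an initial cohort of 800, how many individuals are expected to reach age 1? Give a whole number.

430

Expected survivors = N0 · l_1 = 800 × 0.537 = 429.6 → 430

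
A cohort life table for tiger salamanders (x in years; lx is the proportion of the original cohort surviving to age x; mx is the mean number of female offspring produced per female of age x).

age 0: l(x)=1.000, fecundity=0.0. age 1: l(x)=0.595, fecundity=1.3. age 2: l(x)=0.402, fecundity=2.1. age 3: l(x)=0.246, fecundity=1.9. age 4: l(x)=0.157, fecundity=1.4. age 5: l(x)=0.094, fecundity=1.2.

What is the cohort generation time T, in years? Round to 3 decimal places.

lx·mx: 0, 0.7735, 0.8442, 0.4674, 0.2198, 0.1128 → R0 = 2.4177
x·lx·mx: 0, 0.7735, 1.6884, 1.4022, 0.8792, 0.564 → Σ = 5.3073
T = 5.3073 / 2.4177 = 2.195186… → 2.195

2.195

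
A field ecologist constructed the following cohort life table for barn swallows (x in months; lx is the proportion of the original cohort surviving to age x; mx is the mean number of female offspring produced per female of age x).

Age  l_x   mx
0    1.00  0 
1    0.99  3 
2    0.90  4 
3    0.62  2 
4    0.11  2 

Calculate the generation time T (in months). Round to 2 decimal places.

lx·mx: 0, 2.97, 3.6, 1.24, 0.22 → R0 = 8.03
x·lx·mx: 0, 2.97, 7.2, 3.72, 0.88 → Σ = 14.77
T = 14.77 / 8.03 = 1.839352… → 1.84

1.84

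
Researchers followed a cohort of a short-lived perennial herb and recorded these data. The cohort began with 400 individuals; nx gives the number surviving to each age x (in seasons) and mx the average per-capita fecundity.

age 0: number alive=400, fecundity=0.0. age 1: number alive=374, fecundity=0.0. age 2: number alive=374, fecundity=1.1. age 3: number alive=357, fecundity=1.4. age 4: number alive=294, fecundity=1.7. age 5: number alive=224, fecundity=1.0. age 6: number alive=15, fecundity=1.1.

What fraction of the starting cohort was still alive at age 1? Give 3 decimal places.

l_1 = n_1/n_0 = 374/400 = 0.935 → 0.935

0.935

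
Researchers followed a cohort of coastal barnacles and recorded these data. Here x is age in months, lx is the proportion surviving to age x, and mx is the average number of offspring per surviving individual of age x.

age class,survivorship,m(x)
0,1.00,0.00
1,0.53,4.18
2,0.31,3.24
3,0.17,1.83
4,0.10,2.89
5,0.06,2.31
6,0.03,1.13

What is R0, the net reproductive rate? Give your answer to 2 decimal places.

lx·mx by age: 0, 2.2154, 1.0044, 0.3111, 0.289, 0.1386, 0.0339
R0 = Σ lx·mx = 3.9924 → 3.99

3.99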